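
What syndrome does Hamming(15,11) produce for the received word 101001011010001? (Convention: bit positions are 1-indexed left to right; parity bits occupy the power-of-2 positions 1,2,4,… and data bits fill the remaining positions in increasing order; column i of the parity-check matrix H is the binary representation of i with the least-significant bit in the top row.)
Syndrome s = H · r^T (mod 2), r = 101001011010001:
  s[0] = (101010101010101)·(101001011010001) mod 2 = 1+0+1+0+0+0+0+0+1+0+1+0+0+0+1 mod 2 = 1
  s[1] = (011001100110011)·(101001011010001) mod 2 = 0+0+1+0+0+1+0+0+0+0+1+0+0+0+1 mod 2 = 0
  s[2] = (000111100001111)·(101001011010001) mod 2 = 0+0+0+0+0+1+0+0+0+0+0+0+0+0+1 mod 2 = 0
  s[3] = (000000011111111)·(101001011010001) mod 2 = 0+0+0+0+0+0+0+1+1+0+1+0+0+0+1 mod 2 = 0
Syndrome = 1000
Non-zero syndrome: error at position 1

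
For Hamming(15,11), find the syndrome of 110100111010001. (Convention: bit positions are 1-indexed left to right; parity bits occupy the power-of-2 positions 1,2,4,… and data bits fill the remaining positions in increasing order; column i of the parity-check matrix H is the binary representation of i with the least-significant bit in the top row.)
Syndrome s = H · r^T (mod 2), r = 110100111010001:
  s[0] = (101010101010101)·(110100111010001) mod 2 = 1+0+0+0+0+0+1+0+1+0+1+0+0+0+1 mod 2 = 1
  s[1] = (011001100110011)·(110100111010001) mod 2 = 0+1+0+0+0+0+1+0+0+0+1+0+0+0+1 mod 2 = 0
  s[2] = (000111100001111)·(110100111010001) mod 2 = 0+0+0+1+0+0+1+0+0+0+0+0+0+0+1 mod 2 = 1
  s[3] = (000000011111111)·(110100111010001) mod 2 = 0+0+0+0+0+0+0+1+1+0+1+0+0+0+1 mod 2 = 0
Syndrome = 1010
Non-zero syndrome: error at position 5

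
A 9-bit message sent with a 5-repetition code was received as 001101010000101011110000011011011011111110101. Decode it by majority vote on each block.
Split into 5-bit blocks and majority-vote each:
  block 1 = 00110: 2 ones, 3 zeros → 0
  block 2 = 10100: 2 ones, 3 zeros → 0
  block 3 = 00101: 2 ones, 3 zeros → 0
  block 4 = 01111: 4 ones, 1 zeros → 1
  block 5 = 00000: 0 ones, 5 zeros → 0
  block 6 = 11011: 4 ones, 1 zeros → 1
  block 7 = 01101: 3 ones, 2 zeros → 1
  block 8 = 11111: 5 ones, 0 zeros → 1
  block 9 = 10101: 3 ones, 2 zeros → 1
Decoded = 000101111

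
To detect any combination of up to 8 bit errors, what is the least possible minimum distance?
Detecting e errors requires d_min ≥ e + 1 = 8 + 1 = 9.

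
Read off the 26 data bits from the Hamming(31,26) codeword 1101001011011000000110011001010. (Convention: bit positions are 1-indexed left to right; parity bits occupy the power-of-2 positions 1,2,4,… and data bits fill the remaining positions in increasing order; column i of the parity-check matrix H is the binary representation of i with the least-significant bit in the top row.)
Parity bits occupy power-of-2 positions; data bits are at positions {3,5,6,7,9,10,11,12,13,14,15,17,18,19,20,21,22,23,24,25,26,27,28,29,30,31} (1-indexed).
Extract: c[3]=0 c[5]=0 c[6]=0 c[7]=1 c[9]=1 c[10]=1 c[11]=0 c[12]=1 c[13]=1 c[14]=0 c[15]=0 c[17]=0 c[18]=0 c[19]=0 c[20]=1 c[21]=1 c[22]=0 c[23]=0 c[24]=1 c[25]=1 c[26]=0 c[27]=0 c[28]=1 c[29]=0 c[30]=1 c[31]=0
Data = 00011101100000110011001010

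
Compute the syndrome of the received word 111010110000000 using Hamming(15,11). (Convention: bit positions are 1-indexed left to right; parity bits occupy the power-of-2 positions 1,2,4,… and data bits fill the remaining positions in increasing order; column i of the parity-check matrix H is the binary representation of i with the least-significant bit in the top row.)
Syndrome s = H · r^T (mod 2), r = 111010110000000:
  s[0] = (101010101010101)·(111010110000000) mod 2 = 1+0+1+0+1+0+1+0+0+0+0+0+0+0+0 mod 2 = 0
  s[1] = (011001100110011)·(111010110000000) mod 2 = 0+1+1+0+0+0+1+0+0+0+0+0+0+0+0 mod 2 = 1
  s[2] = (000111100001111)·(111010110000000) mod 2 = 0+0+0+0+1+0+1+0+0+0+0+0+0+0+0 mod 2 = 0
  s[3] = (000000011111111)·(111010110000000) mod 2 = 0+0+0+0+0+0+0+1+0+0+0+0+0+0+0 mod 2 = 1
Syndrome = 0101
Non-zero syndrome: error at position 10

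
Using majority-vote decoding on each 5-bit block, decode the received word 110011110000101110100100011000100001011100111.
Split into 5-bit blocks and majority-vote each:
  block 1 = 11001: 3 ones, 2 zeros → 1
  block 2 = 11100: 3 ones, 2 zeros → 1
  block 3 = 00101: 2 ones, 3 zeros → 0
  block 4 = 11010: 3 ones, 2 zeros → 1
  block 5 = 01000: 1 ones, 4 zeros → 0
  block 6 = 11000: 2 ones, 3 zeros → 0
  block 7 = 10000: 1 ones, 4 zeros → 0
  block 8 = 10111: 4 ones, 1 zeros → 1
  block 9 = 00111: 3 ones, 2 zeros → 1
Decoded = 110100011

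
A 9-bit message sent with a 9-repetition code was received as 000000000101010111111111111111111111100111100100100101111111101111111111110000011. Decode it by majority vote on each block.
Split into 9-bit blocks and majority-vote each:
  block 1 = 000000000: 0 ones, 9 zeros → 0
  block 2 = 101010111: 6 ones, 3 zeros → 1
  block 3 = 111111111: 9 ones, 0 zeros → 1
  block 4 = 111111111: 9 ones, 0 zeros → 1
  block 5 = 100111100: 5 ones, 4 zeros → 1
  block 6 = 100100101: 4 ones, 5 zeros → 0
  block 7 = 111111101: 8 ones, 1 zeros → 1
  block 8 = 111111111: 9 ones, 0 zeros → 1
  block 9 = 110000011: 4 ones, 5 zeros → 0
Decoded = 011110110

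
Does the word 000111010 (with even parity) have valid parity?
Sum of all bits: 0+0+0+1+1+1+0+1+0 = 4; 4 mod 2 = 0. Result is 0 → valid parity.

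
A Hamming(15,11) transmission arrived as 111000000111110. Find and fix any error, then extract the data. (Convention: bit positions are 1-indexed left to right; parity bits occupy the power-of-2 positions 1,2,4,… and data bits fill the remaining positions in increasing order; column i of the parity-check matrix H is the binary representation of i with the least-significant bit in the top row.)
Syndrome s = H · r^T (mod 2), r = 111000000111110:
  s[0] = (101010101010101)·(111000000111110) mod 2 = 1+0+1+0+0+0+0+0+0+0+1+0+1+0+0 mod 2 = 0
  s[1] = (011001100110011)·(111000000111110) mod 2 = 0+1+1+0+0+0+0+0+0+1+1+0+0+1+0 mod 2 = 1
  s[2] = (000111100001111)·(111000000111110) mod 2 = 0+0+0+0+0+0+0+0+0+0+0+1+1+1+0 mod 2 = 1
  s[3] = (000000011111111)·(111000000111110) mod 2 = 0+0+0+0+0+0+0+0+0+1+1+1+1+1+0 mod 2 = 1
Syndrome = 0111
Column 14 of H equals this syndrome → error at bit 14 (1-indexed).
Flip bit 14: 111000000111110 → 111000000111100
Extract data bits at positions {3,5,6,7,9,10,11,12,13,14,15}: 10000111100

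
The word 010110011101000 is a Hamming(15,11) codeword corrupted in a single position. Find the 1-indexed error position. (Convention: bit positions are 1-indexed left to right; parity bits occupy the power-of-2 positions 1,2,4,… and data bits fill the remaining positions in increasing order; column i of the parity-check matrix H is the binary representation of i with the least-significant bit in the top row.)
Syndrome s = H · r^T (mod 2), r = 010110011101000:
  s[0] = (101010101010101)·(010110011101000) mod 2 = 0+0+0+0+1+0+0+0+1+0+0+0+0+0+0 mod 2 = 0
  s[1] = (011001100110011)·(010110011101000) mod 2 = 0+1+0+0+0+0+0+0+0+1+0+0+0+0+0 mod 2 = 0
  s[2] = (000111100001111)·(010110011101000) mod 2 = 0+0+0+1+1+0+0+0+0+0+0+1+0+0+0 mod 2 = 1
  s[3] = (000000011111111)·(010110011101000) mod 2 = 0+0+0+0+0+0+0+1+1+1+0+1+0+0+0 mod 2 = 0
Syndrome = 0010
Column i of H is the binary representation of i, so the syndrome is the binary index of the flipped bit.
Read s = 0010 with s[0] as LSB: 0·2^0 + 0·2^1 + 1·2^2 + 0·2^3 = 4.
Error is at bit position 4.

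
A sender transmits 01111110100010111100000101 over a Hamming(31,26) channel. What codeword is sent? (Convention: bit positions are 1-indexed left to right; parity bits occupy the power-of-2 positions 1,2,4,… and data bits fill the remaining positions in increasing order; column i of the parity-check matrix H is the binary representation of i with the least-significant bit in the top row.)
Codeword c = d · G (mod 2), d = 01111110100010111100000101:
  c[0] = d·G[:,0] = (01111110100010111100000101)·(11011010101101010101010101) mod 2 = 0+1+0+1+1+0+1+0+1+0+0+0+0+0+0+1+0+1+0+0+0+0+0+1+0+1 mod 2 = 1
  c[1] = d·G[:,1] = (01111110100010111100000101)·(10110110011011001100110011) mod 2 = 0+0+1+1+0+1+1+0+0+0+0+0+1+0+0+0+1+1+0+0+0+0+0+0+0+1 mod 2 = 0
  c[2] = d·G[:,2] = (01111110100010111100000101)·(10000000000000000000000000) mod 2 = 0+0+0+0+0+0+0+0+0+0+0+0+0+0+0+0+0+0+0+0+0+0+0+0+0+0 mod 2 = 0
  c[3] = d·G[:,3] = (01111110100010111100000101)·(01110001111000111100001111) mod 2 = 0+1+1+1+0+0+0+0+1+0+0+0+0+0+1+1+1+1+0+0+0+0+0+1+0+1 mod 2 = 0
  c[4] = d·G[:,4] = (01111110100010111100000101)·(01000000000000000000000000) mod 2 = 0+1+0+0+0+0+0+0+0+0+0+0+0+0+0+0+0+0+0+0+0+0+0+0+0+0 mod 2 = 1
  c[5] = d·G[:,5] = (01111110100010111100000101)·(00100000000000000000000000) mod 2 = 0+0+1+0+0+0+0+0+0+0+0+0+0+0+0+0+0+0+0+0+0+0+0+0+0+0 mod 2 = 1
  c[6] = d·G[:,6] = (01111110100010111100000101)·(00010000000000000000000000) mod 2 = 0+0+0+1+0+0+0+0+0+0+0+0+0+0+0+0+0+0+0+0+0+0+0+0+0+0 mod 2 = 1
  c[7] = d·G[:,7] = (01111110100010111100000101)·(00001111111000000011111111) mod 2 = 0+0+0+0+1+1+1+0+1+0+0+0+0+0+0+0+0+0+0+0+0+0+0+1+0+1 mod 2 = 0
  c[8] = d·G[:,8] = (01111110100010111100000101)·(00001000000000000000000000) mod 2 = 0+0+0+0+1+0+0+0+0+0+0+0+0+0+0+0+0+0+0+0+0+0+0+0+0+0 mod 2 = 1
  c[9] = d·G[:,9] = (01111110100010111100000101)·(00000100000000000000000000) mod 2 = 0+0+0+0+0+1+0+0+0+0+0+0+0+0+0+0+0+0+0+0+0+0+0+0+0+0 mod 2 = 1
  c[10] = d·G[:,10] = (01111110100010111100000101)·(00000010000000000000000000) mod 2 = 0+0+0+0+0+0+1+0+0+0+0+0+0+0+0+0+0+0+0+0+0+0+0+0+0+0 mod 2 = 1
  c[11] = d·G[:,11] = (01111110100010111100000101)·(00000001000000000000000000) mod 2 = 0+0+0+0+0+0+0+0+0+0+0+0+0+0+0+0+0+0+0+0+0+0+0+0+0+0 mod 2 = 0
  c[12] = d·G[:,12] = (01111110100010111100000101)·(00000000100000000000000000) mod 2 = 0+0+0+0+0+0+0+0+1+0+0+0+0+0+0+0+0+0+0+0+0+0+0+0+0+0 mod 2 = 1
  c[13] = d·G[:,13] = (01111110100010111100000101)·(00000000010000000000000000) mod 2 = 0+0+0+0+0+0+0+0+0+0+0+0+0+0+0+0+0+0+0+0+0+0+0+0+0+0 mod 2 = 0
  c[14] = d·G[:,14] = (01111110100010111100000101)·(00000000001000000000000000) mod 2 = 0+0+0+0+0+0+0+0+0+0+0+0+0+0+0+0+0+0+0+0+0+0+0+0+0+0 mod 2 = 0
  c[15] = d·G[:,15] = (01111110100010111100000101)·(00000000000111111111111111) mod 2 = 0+0+0+0+0+0+0+0+0+0+0+0+1+0+1+1+1+1+0+0+0+0+0+1+0+1 mod 2 = 1
  c[16] = d·G[:,16] = (01111110100010111100000101)·(00000000000100000000000000) mod 2 = 0+0+0+0+0+0+0+0+0+0+0+0+0+0+0+0+0+0+0+0+0+0+0+0+0+0 mod 2 = 0
  c[17] = d·G[:,17] = (01111110100010111100000101)·(00000000000010000000000000) mod 2 = 0+0+0+0+0+0+0+0+0+0+0+0+1+0+0+0+0+0+0+0+0+0+0+0+0+0 mod 2 = 1
  c[18] = d·G[:,18] = (01111110100010111100000101)·(00000000000001000000000000) mod 2 = 0+0+0+0+0+0+0+0+0+0+0+0+0+0+0+0+0+0+0+0+0+0+0+0+0+0 mod 2 = 0
  c[19] = d·G[:,19] = (01111110100010111100000101)·(00000000000000100000000000) mod 2 = 0+0+0+0+0+0+0+0+0+0+0+0+0+0+1+0+0+0+0+0+0+0+0+0+0+0 mod 2 = 1
  c[20] = d·G[:,20] = (01111110100010111100000101)·(00000000000000010000000000) mod 2 = 0+0+0+0+0+0+0+0+0+0+0+0+0+0+0+1+0+0+0+0+0+0+0+0+0+0 mod 2 = 1
  c[21] = d·G[:,21] = (01111110100010111100000101)·(00000000000000001000000000) mod 2 = 0+0+0+0+0+0+0+0+0+0+0+0+0+0+0+0+1+0+0+0+0+0+0+0+0+0 mod 2 = 1
  c[22] = d·G[:,22] = (01111110100010111100000101)·(00000000000000000100000000) mod 2 = 0+0+0+0+0+0+0+0+0+0+0+0+0+0+0+0+0+1+0+0+0+0+0+0+0+0 mod 2 = 1
  c[23] = d·G[:,23] = (01111110100010111100000101)·(00000000000000000010000000) mod 2 = 0+0+0+0+0+0+0+0+0+0+0+0+0+0+0+0+0+0+0+0+0+0+0+0+0+0 mod 2 = 0
  c[24] = d·G[:,24] = (01111110100010111100000101)·(00000000000000000001000000) mod 2 = 0+0+0+0+0+0+0+0+0+0+0+0+0+0+0+0+0+0+0+0+0+0+0+0+0+0 mod 2 = 0
  c[25] = d·G[:,25] = (01111110100010111100000101)·(00000000000000000000100000) mod 2 = 0+0+0+0+0+0+0+0+0+0+0+0+0+0+0+0+0+0+0+0+0+0+0+0+0+0 mod 2 = 0
  c[26] = d·G[:,26] = (01111110100010111100000101)·(00000000000000000000010000) mod 2 = 0+0+0+0+0+0+0+0+0+0+0+0+0+0+0+0+0+0+0+0+0+0+0+0+0+0 mod 2 = 0
  c[27] = d·G[:,27] = (01111110100010111100000101)·(00000000000000000000001000) mod 2 = 0+0+0+0+0+0+0+0+0+0+0+0+0+0+0+0+0+0+0+0+0+0+0+0+0+0 mod 2 = 0
  c[28] = d·G[:,28] = (01111110100010111100000101)·(00000000000000000000000100) mod 2 = 0+0+0+0+0+0+0+0+0+0+0+0+0+0+0+0+0+0+0+0+0+0+0+1+0+0 mod 2 = 1
  c[29] = d·G[:,29] = (01111110100010111100000101)·(00000000000000000000000010) mod 2 = 0+0+0+0+0+0+0+0+0+0+0+0+0+0+0+0+0+0+0+0+0+0+0+0+0+0 mod 2 = 0
  c[30] = d·G[:,30] = (01111110100010111100000101)·(00000000000000000000000001) mod 2 = 0+0+0+0+0+0+0+0+0+0+0+0+0+0+0+0+0+0+0+0+0+0+0+0+0+1 mod 2 = 1
Codeword = 1000111011101001010111100000101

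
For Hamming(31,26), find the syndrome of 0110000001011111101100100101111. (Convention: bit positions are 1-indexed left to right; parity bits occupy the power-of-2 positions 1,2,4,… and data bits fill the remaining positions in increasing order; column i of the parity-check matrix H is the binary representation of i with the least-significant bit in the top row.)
Syndrome s = H · r^T (mod 2), r = 0110000001011111101100100101111:
  s[0] = (1010101010101010101010101010101)·(0110000001011111101100100101111) mod 2 = 0+0+1+0+0+0+0+0+0+0+0+0+1+0+1+0+1+0+1+0+0+0+1+0+0+0+0+0+1+0+1 mod 2 = 0
  s[1] = (0110011001100110011001100110011)·(0110000001011111101100100101111) mod 2 = 0+1+1+0+0+0+0+0+0+1+0+0+0+1+1+0+0+0+1+0+0+0+1+0+0+1+0+0+0+1+1 mod 2 = 0
  s[2] = (0001111000011110000111100001111)·(0110000001011111101100100101111) mod 2 = 0+0+0+0+0+0+0+0+0+0+0+1+1+1+1+0+0+0+0+1+0+0+1+0+0+0+0+1+1+1+1 mod 2 = 0
  s[3] = (0000000111111110000000011111111)·(0110000001011111101100100101111) mod 2 = 0+0+0+0+0+0+0+0+0+1+0+1+1+1+1+0+0+0+0+0+0+0+0+0+0+1+0+1+1+1+1 mod 2 = 0
  s[4] = (0000000000000001111111111111111)·(0110000001011111101100100101111) mod 2 = 0+0+0+0+0+0+0+0+0+0+0+0+0+0+0+1+1+0+1+1+0+0+1+0+0+1+0+1+1+1+1 mod 2 = 0
Syndrome = 00000
s = 0: no error detected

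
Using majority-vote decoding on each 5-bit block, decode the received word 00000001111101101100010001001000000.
Split into 5-bit blocks and majority-vote each:
  block 1 = 00000: 0 ones, 5 zeros → 0
  block 2 = 00111: 3 ones, 2 zeros → 1
  block 3 = 11011: 4 ones, 1 zeros → 1
  block 4 = 01100: 2 ones, 3 zeros → 0
  block 5 = 01000: 1 ones, 4 zeros → 0
  block 6 = 10010: 2 ones, 3 zeros → 0
  block 7 = 00000: 0 ones, 5 zeros → 0
Decoded = 0110000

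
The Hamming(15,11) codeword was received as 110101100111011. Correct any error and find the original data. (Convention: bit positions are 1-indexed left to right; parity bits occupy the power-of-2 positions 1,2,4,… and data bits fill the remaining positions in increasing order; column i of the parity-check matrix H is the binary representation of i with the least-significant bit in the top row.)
Syndrome s = H · r^T (mod 2), r = 110101100111011:
  s[0] = (101010101010101)·(110101100111011) mod 2 = 1+0+0+0+0+0+1+0+0+0+1+0+0+0+1 mod 2 = 0
  s[1] = (011001100110011)·(110101100111011) mod 2 = 0+1+0+0+0+1+1+0+0+1+1+0+0+1+1 mod 2 = 1
  s[2] = (000111100001111)·(110101100111011) mod 2 = 0+0+0+1+0+1+1+0+0+0+0+1+0+1+1 mod 2 = 0
  s[3] = (000000011111111)·(110101100111011) mod 2 = 0+0+0+0+0+0+0+0+0+1+1+1+0+1+1 mod 2 = 1
Syndrome = 0101
Column 10 of H equals this syndrome → error at bit 10 (1-indexed).
Flip bit 10: 110101100111011 → 110101100011011
Extract data bits at positions {3,5,6,7,9,10,11,12,13,14,15}: 00110011011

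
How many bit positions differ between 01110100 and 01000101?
XOR = 00110001, count of 1s = 3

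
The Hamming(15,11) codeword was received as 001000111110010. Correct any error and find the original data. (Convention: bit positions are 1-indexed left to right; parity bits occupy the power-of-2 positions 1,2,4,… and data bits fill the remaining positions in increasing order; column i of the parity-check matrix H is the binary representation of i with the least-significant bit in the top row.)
Syndrome s = H · r^T (mod 2), r = 001000111110010:
  s[0] = (101010101010101)·(001000111110010) mod 2 = 0+0+1+0+0+0+1+0+1+0+1+0+0+0+0 mod 2 = 0
  s[1] = (011001100110011)·(001000111110010) mod 2 = 0+0+1+0+0+0+1+0+0+1+1+0+0+1+0 mod 2 = 1
  s[2] = (000111100001111)·(001000111110010) mod 2 = 0+0+0+0+0+0+1+0+0+0+0+0+0+1+0 mod 2 = 0
  s[3] = (000000011111111)·(001000111110010) mod 2 = 0+0+0+0+0+0+0+1+1+1+1+0+0+1+0 mod 2 = 1
Syndrome = 0101
Column 10 of H equals this syndrome → error at bit 10 (1-indexed).
Flip bit 10: 001000111110010 → 001000111010010
Extract data bits at positions {3,5,6,7,9,10,11,12,13,14,15}: 10011010010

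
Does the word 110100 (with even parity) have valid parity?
Sum of all bits: 1+1+0+1+0+0 = 3; 3 mod 2 = 1. Result is 1 → parity error detected.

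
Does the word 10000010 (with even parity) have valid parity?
Sum of all bits: 1+0+0+0+0+0+1+0 = 2; 2 mod 2 = 0. Result is 0 → valid parity.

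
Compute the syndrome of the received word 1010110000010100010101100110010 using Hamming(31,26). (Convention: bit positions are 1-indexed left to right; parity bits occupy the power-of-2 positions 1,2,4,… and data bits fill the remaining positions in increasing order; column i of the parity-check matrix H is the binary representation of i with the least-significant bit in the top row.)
Syndrome s = H · r^T (mod 2), r = 1010110000010100010101100110010:
  s[0] = (1010101010101010101010101010101)·(1010110000010100010101100110010) mod 2 = 1+0+1+0+1+0+0+0+0+0+0+0+0+0+0+0+0+0+0+0+0+0+1+0+0+0+1+0+0+0+0 mod 2 = 1
  s[1] = (0110011001100110011001100110011)·(1010110000010100010101100110010) mod 2 = 0+0+1+0+0+1+0+0+0+0+0+0+0+1+0+0+0+1+0+0+0+1+1+0+0+1+1+0+0+1+0 mod 2 = 1
  s[2] = (0001111000011110000111100001111)·(1010110000010100010101100110010) mod 2 = 0+0+0+0+1+1+0+0+0+0+0+1+0+1+0+0+0+0+0+1+0+1+1+0+0+0+0+0+0+1+0 mod 2 = 0
  s[3] = (0000000111111110000000011111111)·(1010110000010100010101100110010) mod 2 = 0+0+0+0+0+0+0+0+0+0+0+1+0+1+0+0+0+0+0+0+0+0+0+0+0+1+1+0+0+1+0 mod 2 = 1
  s[4] = (0000000000000001111111111111111)·(1010110000010100010101100110010) mod 2 = 0+0+0+0+0+0+0+0+0+0+0+0+0+0+0+0+0+1+0+1+0+1+1+0+0+1+1+0+0+1+0 mod 2 = 1
Syndrome = 11011
Non-zero syndrome: error at position 27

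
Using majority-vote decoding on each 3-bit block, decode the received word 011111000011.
Split into 3-bit blocks and majority-vote each:
  block 1 = 011: 2 ones, 1 zeros → 1
  block 2 = 111: 3 ones, 0 zeros → 1
  block 3 = 000: 0 ones, 3 zeros → 0
  block 4 = 011: 2 ones, 1 zeros → 1
Decoded = 1101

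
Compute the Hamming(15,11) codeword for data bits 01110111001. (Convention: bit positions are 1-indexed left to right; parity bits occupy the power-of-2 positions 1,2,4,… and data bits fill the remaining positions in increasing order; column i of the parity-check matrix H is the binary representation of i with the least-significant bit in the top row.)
Codeword c = d · G (mod 2), d = 01110111001:
  c[0] = d·G[:,0] = (01110111001)·(11011010101) mod 2 = 0+1+0+1+0+0+1+0+0+0+1 mod 2 = 0
  c[1] = d·G[:,1] = (01110111001)·(10110110011) mod 2 = 0+0+1+1+0+1+1+0+0+0+1 mod 2 = 1
  c[2] = d·G[:,2] = (01110111001)·(10000000000) mod 2 = 0+0+0+0+0+0+0+0+0+0+0 mod 2 = 0
  c[3] = d·G[:,3] = (01110111001)·(01110001111) mod 2 = 0+1+1+1+0+0+0+1+0+0+1 mod 2 = 1
  c[4] = d·G[:,4] = (01110111001)·(01000000000) mod 2 = 0+1+0+0+0+0+0+0+0+0+0 mod 2 = 1
  c[5] = d·G[:,5] = (01110111001)·(00100000000) mod 2 = 0+0+1+0+0+0+0+0+0+0+0 mod 2 = 1
  c[6] = d·G[:,6] = (01110111001)·(00010000000) mod 2 = 0+0+0+1+0+0+0+0+0+0+0 mod 2 = 1
  c[7] = d·G[:,7] = (01110111001)·(00001111111) mod 2 = 0+0+0+0+0+1+1+1+0+0+1 mod 2 = 0
  c[8] = d·G[:,8] = (01110111001)·(00001000000) mod 2 = 0+0+0+0+0+0+0+0+0+0+0 mod 2 = 0
  c[9] = d·G[:,9] = (01110111001)·(00000100000) mod 2 = 0+0+0+0+0+1+0+0+0+0+0 mod 2 = 1
  c[10] = d·G[:,10] = (01110111001)·(00000010000) mod 2 = 0+0+0+0+0+0+1+0+0+0+0 mod 2 = 1
  c[11] = d·G[:,11] = (01110111001)·(00000001000) mod 2 = 0+0+0+0+0+0+0+1+0+0+0 mod 2 = 1
  c[12] = d·G[:,12] = (01110111001)·(00000000100) mod 2 = 0+0+0+0+0+0+0+0+0+0+0 mod 2 = 0
  c[13] = d·G[:,13] = (01110111001)·(00000000010) mod 2 = 0+0+0+0+0+0+0+0+0+0+0 mod 2 = 0
  c[14] = d·G[:,14] = (01110111001)·(00000000001) mod 2 = 0+0+0+0+0+0+0+0+0+0+1 mod 2 = 1
Codeword = 010111100111001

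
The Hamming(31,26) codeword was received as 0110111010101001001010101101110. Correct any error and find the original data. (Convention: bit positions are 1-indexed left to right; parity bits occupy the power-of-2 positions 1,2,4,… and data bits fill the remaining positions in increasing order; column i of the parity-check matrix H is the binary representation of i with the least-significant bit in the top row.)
Syndrome s = H · r^T (mod 2), r = 0110111010101001001010101101110:
  s[0] = (1010101010101010101010101010101)·(0110111010101001001010101101110) mod 2 = 0+0+1+0+1+0+1+0+1+0+1+0+1+0+0+0+0+0+1+0+1+0+1+0+1+0+0+0+1+0+0 mod 2 = 1
  s[1] = (0110011001100110011001100110011)·(0110111010101001001010101101110) mod 2 = 0+1+1+0+0+1+1+0+0+0+1+0+0+0+0+0+0+0+1+0+0+0+1+0+0+1+0+0+0+1+0 mod 2 = 1
  s[2] = (0001111000011110000111100001111)·(0110111010101001001010101101110) mod 2 = 0+0+0+0+1+1+1+0+0+0+0+0+1+0+0+0+0+0+0+0+1+0+1+0+0+0+0+1+1+1+0 mod 2 = 1
  s[3] = (0000000111111110000000011111111)·(0110111010101001001010101101110) mod 2 = 0+0+0+0+0+0+0+0+1+0+1+0+1+0+0+0+0+0+0+0+0+0+0+0+1+1+0+1+1+1+0 mod 2 = 0
  s[4] = (0000000000000001111111111111111)·(0110111010101001001010101101110) mod 2 = 0+0+0+0+0+0+0+0+0+0+0+0+0+0+0+1+0+0+1+0+1+0+1+0+1+1+0+1+1+1+0 mod 2 = 1
Syndrome = 11101
Column 23 of H equals this syndrome → error at bit 23 (1-indexed).
Flip bit 23: 0110111010101001001010101101110 → 0110111010101001001010001101110
Extract data bits at positions {3,5,6,7,9,10,11,12,13,14,15,17,18,19,20,21,22,23,24,25,26,27,28,29,30,31}: 11111010100001010001101110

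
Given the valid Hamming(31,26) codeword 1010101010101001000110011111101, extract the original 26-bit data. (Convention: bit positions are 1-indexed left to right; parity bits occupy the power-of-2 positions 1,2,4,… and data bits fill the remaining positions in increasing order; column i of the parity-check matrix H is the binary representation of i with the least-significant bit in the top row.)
Parity bits occupy power-of-2 positions; data bits are at positions {3,5,6,7,9,10,11,12,13,14,15,17,18,19,20,21,22,23,24,25,26,27,28,29,30,31} (1-indexed).
Extract: c[3]=1 c[5]=1 c[6]=0 c[7]=1 c[9]=1 c[10]=0 c[11]=1 c[12]=0 c[13]=1 c[14]=0 c[15]=0 c[17]=0 c[18]=0 c[19]=0 c[20]=1 c[21]=1 c[22]=0 c[23]=0 c[24]=1 c[25]=1 c[26]=1 c[27]=1 c[28]=1 c[29]=1 c[30]=0 c[31]=1
Data = 11011010100000110011111101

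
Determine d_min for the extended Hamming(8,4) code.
d_min = 4 (adding an overall parity bit to Hamming(7,4) raises d_min from 3 to 4).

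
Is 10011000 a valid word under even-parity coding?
Sum of all bits: 1+0+0+1+1+0+0+0 = 3; 3 mod 2 = 1. Result is 1 → parity error detected.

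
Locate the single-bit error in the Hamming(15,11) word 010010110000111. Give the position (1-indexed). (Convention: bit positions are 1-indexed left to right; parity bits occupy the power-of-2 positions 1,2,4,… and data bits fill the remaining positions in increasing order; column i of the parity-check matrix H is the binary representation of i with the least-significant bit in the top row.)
Syndrome s = H · r^T (mod 2), r = 010010110000111:
  s[0] = (101010101010101)·(010010110000111) mod 2 = 0+0+0+0+1+0+1+0+0+0+0+0+1+0+1 mod 2 = 0
  s[1] = (011001100110011)·(010010110000111) mod 2 = 0+1+0+0+0+0+1+0+0+0+0+0+0+1+1 mod 2 = 0
  s[2] = (000111100001111)·(010010110000111) mod 2 = 0+0+0+0+1+0+1+0+0+0+0+0+1+1+1 mod 2 = 1
  s[3] = (000000011111111)·(010010110000111) mod 2 = 0+0+0+0+0+0+0+1+0+0+0+0+1+1+1 mod 2 = 0
Syndrome = 0010
Column i of H is the binary representation of i, so the syndrome is the binary index of the flipped bit.
Read s = 0010 with s[0] as LSB: 0·2^0 + 0·2^1 + 1·2^2 + 0·2^3 = 4.
Error is at bit position 4.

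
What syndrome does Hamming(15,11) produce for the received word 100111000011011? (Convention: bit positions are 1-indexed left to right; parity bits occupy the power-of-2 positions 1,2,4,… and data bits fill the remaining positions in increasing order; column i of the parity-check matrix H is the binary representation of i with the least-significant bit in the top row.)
Syndrome s = H · r^T (mod 2), r = 100111000011011:
  s[0] = (101010101010101)·(100111000011011) mod 2 = 1+0+0+0+1+0+0+0+0+0+1+0+0+0+1 mod 2 = 0
  s[1] = (011001100110011)·(100111000011011) mod 2 = 0+0+0+0+0+1+0+0+0+0+1+0+0+1+1 mod 2 = 0
  s[2] = (000111100001111)·(100111000011011) mod 2 = 0+0+0+1+1+1+0+0+0+0+0+1+0+1+1 mod 2 = 0
  s[3] = (000000011111111)·(100111000011011) mod 2 = 0+0+0+0+0+0+0+0+0+0+1+1+0+1+1 mod 2 = 0
Syndrome = 0000
s = 0: no error detected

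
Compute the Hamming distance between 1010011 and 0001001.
XOR = 1011010, count of 1s = 4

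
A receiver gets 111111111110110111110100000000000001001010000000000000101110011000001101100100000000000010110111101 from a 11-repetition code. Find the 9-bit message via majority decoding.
Split into 11-bit blocks and majority-vote each:
  block 1 = 11111111111: 11 ones, 0 zeros → 1
  block 2 = 01101111101: 8 ones, 3 zeros → 1
  block 3 = 00000000000: 0 ones, 11 zeros → 0
  block 4 = 00100101000: 3 ones, 8 zeros → 0
  block 5 = 00000000001: 1 ones, 10 zeros → 0
  block 6 = 01110011000: 5 ones, 6 zeros → 0
  block 7 = 00110110010: 5 ones, 6 zeros → 0
  block 8 = 00000000000: 0 ones, 11 zeros → 0
  block 9 = 10110111101: 8 ones, 3 zeros → 1
Decoded = 110000001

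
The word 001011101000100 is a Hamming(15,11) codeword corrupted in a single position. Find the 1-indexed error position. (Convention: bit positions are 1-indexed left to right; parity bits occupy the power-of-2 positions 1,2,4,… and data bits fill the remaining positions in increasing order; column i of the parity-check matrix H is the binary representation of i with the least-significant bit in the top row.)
Syndrome s = H · r^T (mod 2), r = 001011101000100:
  s[0] = (101010101010101)·(001011101000100) mod 2 = 0+0+1+0+1+0+1+0+1+0+0+0+1+0+0 mod 2 = 1
  s[1] = (011001100110011)·(001011101000100) mod 2 = 0+0+1+0+0+1+1+0+0+0+0+0+0+0+0 mod 2 = 1
  s[2] = (000111100001111)·(001011101000100) mod 2 = 0+0+0+0+1+1+1+0+0+0+0+0+1+0+0 mod 2 = 0
  s[3] = (000000011111111)·(001011101000100) mod 2 = 0+0+0+0+0+0+0+0+1+0+0+0+1+0+0 mod 2 = 0
Syndrome = 1100
Column i of H is the binary representation of i, so the syndrome is the binary index of the flipped bit.
Read s = 1100 with s[0] as LSB: 1·2^0 + 1·2^1 + 0·2^2 + 0·2^3 = 3.
Error is at bit position 3.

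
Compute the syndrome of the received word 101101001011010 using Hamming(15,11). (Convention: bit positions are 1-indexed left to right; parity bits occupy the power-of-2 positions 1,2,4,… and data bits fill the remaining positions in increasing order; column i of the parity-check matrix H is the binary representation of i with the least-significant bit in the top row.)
Syndrome s = H · r^T (mod 2), r = 101101001011010:
  s[0] = (101010101010101)·(101101001011010) mod 2 = 1+0+1+0+0+0+0+0+1+0+1+0+0+0+0 mod 2 = 0
  s[1] = (011001100110011)·(101101001011010) mod 2 = 0+0+1+0+0+1+0+0+0+0+1+0+0+1+0 mod 2 = 0
  s[2] = (000111100001111)·(101101001011010) mod 2 = 0+0+0+1+0+1+0+0+0+0+0+1+0+1+0 mod 2 = 0
  s[3] = (000000011111111)·(101101001011010) mod 2 = 0+0+0+0+0+0+0+0+1+0+1+1+0+1+0 mod 2 = 0
Syndrome = 0000
s = 0: no error detected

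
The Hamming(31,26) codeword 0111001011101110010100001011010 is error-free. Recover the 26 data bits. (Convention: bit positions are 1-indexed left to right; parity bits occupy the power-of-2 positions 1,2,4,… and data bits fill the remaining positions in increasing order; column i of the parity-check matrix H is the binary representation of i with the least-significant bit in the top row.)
Parity bits occupy power-of-2 positions; data bits are at positions {3,5,6,7,9,10,11,12,13,14,15,17,18,19,20,21,22,23,24,25,26,27,28,29,30,31} (1-indexed).
Extract: c[3]=1 c[5]=0 c[6]=0 c[7]=1 c[9]=1 c[10]=1 c[11]=1 c[12]=0 c[13]=1 c[14]=1 c[15]=1 c[17]=0 c[18]=1 c[19]=0 c[20]=1 c[21]=0 c[22]=0 c[23]=0 c[24]=0 c[25]=1 c[26]=0 c[27]=1 c[28]=1 c[29]=0 c[30]=1 c[31]=0
Data = 10011110111010100001011010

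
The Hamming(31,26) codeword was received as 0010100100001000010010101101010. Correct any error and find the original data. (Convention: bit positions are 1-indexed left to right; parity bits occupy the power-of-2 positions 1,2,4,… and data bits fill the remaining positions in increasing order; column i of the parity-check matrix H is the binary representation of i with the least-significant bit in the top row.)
Syndrome s = H · r^T (mod 2), r = 0010100100001000010010101101010:
  s[0] = (1010101010101010101010101010101)·(0010100100001000010010101101010) mod 2 = 0+0+1+0+1+0+0+0+0+0+0+0+1+0+0+0+0+0+0+0+1+0+1+0+1+0+0+0+0+0+0 mod 2 = 0
  s[1] = (0110011001100110011001100110011)·(0010100100001000010010101101010) mod 2 = 0+0+1+0+0+0+0+0+0+0+0+0+0+0+0+0+0+1+0+0+0+0+1+0+0+1+0+0+0+1+0 mod 2 = 1
  s[2] = (0001111000011110000111100001111)·(0010100100001000010010101101010) mod 2 = 0+0+0+0+1+0+0+0+0+0+0+0+1+0+0+0+0+0+0+0+1+0+1+0+0+0+0+1+0+1+0 mod 2 = 0
  s[3] = (0000000111111110000000011111111)·(0010100100001000010010101101010) mod 2 = 0+0+0+0+0+0+0+1+0+0+0+0+1+0+0+0+0+0+0+0+0+0+0+0+1+1+0+1+0+1+0 mod 2 = 0
  s[4] = (0000000000000001111111111111111)·(0010100100001000010010101101010) mod 2 = 0+0+0+0+0+0+0+0+0+0+0+0+0+0+0+0+0+1+0+0+1+0+1+0+1+1+0+1+0+1+0 mod 2 = 1
Syndrome = 01001
Column 18 of H equals this syndrome → error at bit 18 (1-indexed).
Flip bit 18: 0010100100001000010010101101010 → 0010100100001000000010101101010
Extract data bits at positions {3,5,6,7,9,10,11,12,13,14,15,17,18,19,20,21,22,23,24,25,26,27,28,29,30,31}: 11000000100000010101101010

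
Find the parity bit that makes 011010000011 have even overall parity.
Sum of data bits: 0+1+1+0+1+0+0+0+0+0+1+1 = 5.
5 mod 2 = 1, so parity bit = 1.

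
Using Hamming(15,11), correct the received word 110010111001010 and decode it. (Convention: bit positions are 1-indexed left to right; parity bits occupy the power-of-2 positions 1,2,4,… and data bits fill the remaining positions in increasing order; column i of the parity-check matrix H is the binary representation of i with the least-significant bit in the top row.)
Syndrome s = H · r^T (mod 2), r = 110010111001010:
  s[0] = (101010101010101)·(110010111001010) mod 2 = 1+0+0+0+1+0+1+0+1+0+0+0+0+0+0 mod 2 = 0
  s[1] = (011001100110011)·(110010111001010) mod 2 = 0+1+0+0+0+0+1+0+0+0+0+0+0+1+0 mod 2 = 1
  s[2] = (000111100001111)·(110010111001010) mod 2 = 0+0+0+0+1+0+1+0+0+0+0+1+0+1+0 mod 2 = 0
  s[3] = (000000011111111)·(110010111001010) mod 2 = 0+0+0+0+0+0+0+1+1+0+0+1+0+1+0 mod 2 = 0
Syndrome = 0100
Column 2 of H equals this syndrome → error at bit 2 (1-indexed).
Flip bit 2: 110010111001010 → 100010111001010
Extract data bits at positions {3,5,6,7,9,10,11,12,13,14,15}: 01011001010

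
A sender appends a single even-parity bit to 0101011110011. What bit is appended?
Sum of data bits: 0+1+0+1+0+1+1+1+1+0+0+1+1 = 8.
8 mod 2 = 0, so parity bit = 0.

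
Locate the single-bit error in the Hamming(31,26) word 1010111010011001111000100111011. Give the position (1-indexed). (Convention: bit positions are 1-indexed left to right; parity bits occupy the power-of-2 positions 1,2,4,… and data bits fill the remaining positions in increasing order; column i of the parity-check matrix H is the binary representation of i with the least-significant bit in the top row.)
Syndrome s = H · r^T (mod 2), r = 1010111010011001111000100111011:
  s[0] = (1010101010101010101010101010101)·(1010111010011001111000100111011) mod 2 = 1+0+1+0+1+0+1+0+1+0+0+0+1+0+0+0+1+0+1+0+0+0+1+0+0+0+1+0+0+0+1 mod 2 = 1
  s[1] = (0110011001100110011001100110011)·(1010111010011001111000100111011) mod 2 = 0+0+1+0+0+1+1+0+0+0+0+0+0+0+0+0+0+1+1+0+0+0+1+0+0+1+1+0+0+1+1 mod 2 = 0
  s[2] = (0001111000011110000111100001111)·(1010111010011001111000100111011) mod 2 = 0+0+0+0+1+1+1+0+0+0+0+1+1+0+0+0+0+0+0+0+0+0+1+0+0+0+0+1+0+1+1 mod 2 = 1
  s[3] = (0000000111111110000000011111111)·(1010111010011001111000100111011) mod 2 = 0+0+0+0+0+0+0+0+1+0+0+1+1+0+0+0+0+0+0+0+0+0+0+0+0+1+1+1+0+1+1 mod 2 = 0
  s[4] = (0000000000000001111111111111111)·(1010111010011001111000100111011) mod 2 = 0+0+0+0+0+0+0+0+0+0+0+0+0+0+0+1+1+1+1+0+0+0+1+0+0+1+1+1+0+1+1 mod 2 = 0
Syndrome = 10100
Column i of H is the binary representation of i, so the syndrome is the binary index of the flipped bit.
Read s = 10100 with s[0] as LSB: 1·2^0 + 0·2^1 + 1·2^2 + 0·2^3 + 0·2^4 = 5.
Error is at bit position 5.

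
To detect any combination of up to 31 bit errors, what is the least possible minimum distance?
Detecting e errors requires d_min ≥ e + 1 = 31 + 1 = 32.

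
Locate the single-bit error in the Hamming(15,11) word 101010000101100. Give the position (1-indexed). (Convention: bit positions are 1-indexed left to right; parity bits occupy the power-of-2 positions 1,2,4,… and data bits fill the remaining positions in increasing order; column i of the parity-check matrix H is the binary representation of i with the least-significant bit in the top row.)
Syndrome s = H · r^T (mod 2), r = 101010000101100:
  s[0] = (101010101010101)·(101010000101100) mod 2 = 1+0+1+0+1+0+0+0+0+0+0+0+1+0+0 mod 2 = 0
  s[1] = (011001100110011)·(101010000101100) mod 2 = 0+0+1+0+0+0+0+0+0+1+0+0+0+0+0 mod 2 = 0
  s[2] = (000111100001111)·(101010000101100) mod 2 = 0+0+0+0+1+0+0+0+0+0+0+1+1+0+0 mod 2 = 1
  s[3] = (000000011111111)·(101010000101100) mod 2 = 0+0+0+0+0+0+0+0+0+1+0+1+1+0+0 mod 2 = 1
Syndrome = 0011
Column i of H is the binary representation of i, so the syndrome is the binary index of the flipped bit.
Read s = 0011 with s[0] as LSB: 0·2^0 + 0·2^1 + 1·2^2 + 1·2^3 = 12.
Error is at bit position 12.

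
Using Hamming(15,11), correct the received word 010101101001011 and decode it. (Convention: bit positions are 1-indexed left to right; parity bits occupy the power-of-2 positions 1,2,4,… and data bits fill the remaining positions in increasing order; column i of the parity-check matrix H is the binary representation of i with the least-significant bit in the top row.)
Syndrome s = H · r^T (mod 2), r = 010101101001011:
  s[0] = (101010101010101)·(010101101001011) mod 2 = 0+0+0+0+0+0+1+0+1+0+0+0+0+0+1 mod 2 = 1
  s[1] = (011001100110011)·(010101101001011) mod 2 = 0+1+0+0+0+1+1+0+0+0+0+0+0+1+1 mod 2 = 1
  s[2] = (000111100001111)·(010101101001011) mod 2 = 0+0+0+1+0+1+1+0+0+0+0+1+0+1+1 mod 2 = 0
  s[3] = (000000011111111)·(010101101001011) mod 2 = 0+0+0+0+0+0+0+0+1+0+0+1+0+1+1 mod 2 = 0
Syndrome = 1100
Column 3 of H equals this syndrome → error at bit 3 (1-indexed).
Flip bit 3: 010101101001011 → 011101101001011
Extract data bits at positions {3,5,6,7,9,10,11,12,13,14,15}: 10111001011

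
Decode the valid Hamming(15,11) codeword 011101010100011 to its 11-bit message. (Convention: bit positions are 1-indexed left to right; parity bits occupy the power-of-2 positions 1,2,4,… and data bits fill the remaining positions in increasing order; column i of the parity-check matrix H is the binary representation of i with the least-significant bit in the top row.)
Parity bits occupy power-of-2 positions; data bits are at positions {3,5,6,7,9,10,11,12,13,14,15} (1-indexed).
Extract: c[3]=1 c[5]=0 c[6]=1 c[7]=0 c[9]=0 c[10]=1 c[11]=0 c[12]=0 c[13]=0 c[14]=1 c[15]=1
Data = 10100100011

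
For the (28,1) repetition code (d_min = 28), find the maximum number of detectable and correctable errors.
Detection only: up to d_min − 1 = 27 errors.
Correction: up to ⌊(d_min − 1)/2⌋ = ⌊27/2⌋ = 13 errors.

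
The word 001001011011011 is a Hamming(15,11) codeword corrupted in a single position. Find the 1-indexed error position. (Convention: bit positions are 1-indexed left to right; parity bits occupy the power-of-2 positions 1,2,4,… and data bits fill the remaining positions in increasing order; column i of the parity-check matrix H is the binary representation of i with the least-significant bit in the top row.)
Syndrome s = H · r^T (mod 2), r = 001001011011011:
  s[0] = (101010101010101)·(001001011011011) mod 2 = 0+0+1+0+0+0+0+0+1+0+1+0+0+0+1 mod 2 = 0
  s[1] = (011001100110011)·(001001011011011) mod 2 = 0+0+1+0+0+1+0+0+0+0+1+0+0+1+1 mod 2 = 1
  s[2] = (000111100001111)·(001001011011011) mod 2 = 0+0+0+0+0+1+0+0+0+0+0+1+0+1+1 mod 2 = 0
  s[3] = (000000011111111)·(001001011011011) mod 2 = 0+0+0+0+0+0+0+1+1+0+1+1+0+1+1 mod 2 = 0
Syndrome = 0100
Column i of H is the binary representation of i, so the syndrome is the binary index of the flipped bit.
Read s = 0100 with s[0] as LSB: 0·2^0 + 1·2^1 + 0·2^2 + 0·2^3 = 2.
Error is at bit position 2.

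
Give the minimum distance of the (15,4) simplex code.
d_min = 8 (every nonzero codeword of the simplex code S_4 has weight 2^(r−1) = 8).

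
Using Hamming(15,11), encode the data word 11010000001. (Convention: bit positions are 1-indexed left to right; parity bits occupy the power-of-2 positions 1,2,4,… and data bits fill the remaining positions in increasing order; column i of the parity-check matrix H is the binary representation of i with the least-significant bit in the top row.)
Codeword c = d · G (mod 2), d = 11010000001:
  c[0] = d·G[:,0] = (11010000001)·(11011010101) mod 2 = 1+1+0+1+0+0+0+0+0+0+1 mod 2 = 0
  c[1] = d·G[:,1] = (11010000001)·(10110110011) mod 2 = 1+0+0+1+0+0+0+0+0+0+1 mod 2 = 1
  c[2] = d·G[:,2] = (11010000001)·(10000000000) mod 2 = 1+0+0+0+0+0+0+0+0+0+0 mod 2 = 1
  c[3] = d·G[:,3] = (11010000001)·(01110001111) mod 2 = 0+1+0+1+0+0+0+0+0+0+1 mod 2 = 1
  c[4] = d·G[:,4] = (11010000001)·(01000000000) mod 2 = 0+1+0+0+0+0+0+0+0+0+0 mod 2 = 1
  c[5] = d·G[:,5] = (11010000001)·(00100000000) mod 2 = 0+0+0+0+0+0+0+0+0+0+0 mod 2 = 0
  c[6] = d·G[:,6] = (11010000001)·(00010000000) mod 2 = 0+0+0+1+0+0+0+0+0+0+0 mod 2 = 1
  c[7] = d·G[:,7] = (11010000001)·(00001111111) mod 2 = 0+0+0+0+0+0+0+0+0+0+1 mod 2 = 1
  c[8] = d·G[:,8] = (11010000001)·(00001000000) mod 2 = 0+0+0+0+0+0+0+0+0+0+0 mod 2 = 0
  c[9] = d·G[:,9] = (11010000001)·(00000100000) mod 2 = 0+0+0+0+0+0+0+0+0+0+0 mod 2 = 0
  c[10] = d·G[:,10] = (11010000001)·(00000010000) mod 2 = 0+0+0+0+0+0+0+0+0+0+0 mod 2 = 0
  c[11] = d·G[:,11] = (11010000001)·(00000001000) mod 2 = 0+0+0+0+0+0+0+0+0+0+0 mod 2 = 0
  c[12] = d·G[:,12] = (11010000001)·(00000000100) mod 2 = 0+0+0+0+0+0+0+0+0+0+0 mod 2 = 0
  c[13] = d·G[:,13] = (11010000001)·(00000000010) mod 2 = 0+0+0+0+0+0+0+0+0+0+0 mod 2 = 0
  c[14] = d·G[:,14] = (11010000001)·(00000000001) mod 2 = 0+0+0+0+0+0+0+0+0+0+1 mod 2 = 1
Codeword = 011110110000001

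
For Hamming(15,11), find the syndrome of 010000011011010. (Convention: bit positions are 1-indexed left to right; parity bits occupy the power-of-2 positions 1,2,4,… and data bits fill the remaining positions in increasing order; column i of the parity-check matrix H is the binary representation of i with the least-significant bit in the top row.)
Syndrome s = H · r^T (mod 2), r = 010000011011010:
  s[0] = (101010101010101)·(010000011011010) mod 2 = 0+0+0+0+0+0+0+0+1+0+1+0+0+0+0 mod 2 = 0
  s[1] = (011001100110011)·(010000011011010) mod 2 = 0+1+0+0+0+0+0+0+0+0+1+0+0+1+0 mod 2 = 1
  s[2] = (000111100001111)·(010000011011010) mod 2 = 0+0+0+0+0+0+0+0+0+0+0+1+0+1+0 mod 2 = 0
  s[3] = (000000011111111)·(010000011011010) mod 2 = 0+0+0+0+0+0+0+1+1+0+1+1+0+1+0 mod 2 = 1
Syndrome = 0101
Non-zero syndrome: error at position 10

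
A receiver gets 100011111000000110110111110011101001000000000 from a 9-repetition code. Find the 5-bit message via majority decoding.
Split into 9-bit blocks and majority-vote each:
  block 1 = 100011111: 6 ones, 3 zeros → 1
  block 2 = 000000110: 2 ones, 7 zeros → 0
  block 3 = 110111110: 7 ones, 2 zeros → 1
  block 4 = 011101001: 5 ones, 4 zeros → 1
  block 5 = 000000000: 0 ones, 9 zeros → 0
Decoded = 10110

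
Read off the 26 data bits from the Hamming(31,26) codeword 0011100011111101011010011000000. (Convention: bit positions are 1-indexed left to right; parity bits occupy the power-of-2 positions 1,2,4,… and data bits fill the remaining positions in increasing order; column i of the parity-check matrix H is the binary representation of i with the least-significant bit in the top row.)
Parity bits occupy power-of-2 positions; data bits are at positions {3,5,6,7,9,10,11,12,13,14,15,17,18,19,20,21,22,23,24,25,26,27,28,29,30,31} (1-indexed).
Extract: c[3]=1 c[5]=1 c[6]=0 c[7]=0 c[9]=1 c[10]=1 c[11]=1 c[12]=1 c[13]=1 c[14]=1 c[15]=0 c[17]=0 c[18]=1 c[19]=1 c[20]=0 c[21]=1 c[22]=0 c[23]=0 c[24]=1 c[25]=1 c[26]=0 c[27]=0 c[28]=0 c[29]=0 c[30]=0 c[31]=0
Data = 11001111110011010011000000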